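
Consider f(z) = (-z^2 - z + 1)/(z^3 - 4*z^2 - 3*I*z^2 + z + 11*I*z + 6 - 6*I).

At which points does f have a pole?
The singularities of f are the zeros of the denominator. Factoring,
  z^3 - 4*z^2 - 3*I*z^2 + z + 11*I*z + 6 - 6*I = (z - 2*I)*(z - 3)*(z - 1 - I)
so the candidates are z = 2*I, z = 3, z = 1 + I.

Check the numerator P(z) = -z^2 - z + 1 at each one:
  P(2*I) = 5 - 2*I ≠ 0, so z = 2*I is a (simple) pole.
  P(3) = -11 ≠ 0, so z = 3 is a (simple) pole.
  P(1 + I) = -3*I ≠ 0, so z = 1 + I is a (simple) pole.

Poles of f: {2*I, 1 + I, 3}

Final answer: {2*I, 1 + I, 3}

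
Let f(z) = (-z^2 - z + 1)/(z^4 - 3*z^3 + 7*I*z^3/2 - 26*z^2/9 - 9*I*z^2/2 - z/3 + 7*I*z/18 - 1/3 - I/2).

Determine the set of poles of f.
{-3*I/2, -I/3, I/3, 3 - 2*I}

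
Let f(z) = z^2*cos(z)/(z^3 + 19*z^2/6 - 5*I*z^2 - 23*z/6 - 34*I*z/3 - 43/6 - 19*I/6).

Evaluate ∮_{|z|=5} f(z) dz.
By the residue theorem, ∮_C f(z) dz = 2πi · (sum of the residues of f at the poles inside |z| = 5).

The denominator factors as (z + 1 - I)*(z + 3/2 - I)*(z + 2/3 - 3*I), so the singularities of f are simple poles at z = -1 + I, z = -3/2 + I, z = -2/3 + 3*I.
  |-1 + I|² = 2 < 25 = 5², so this pole is inside the contour.
  |-3/2 + I|² = 13/4 < 25 = 5², so this pole is inside the contour.
  |-2/3 + 3*I|² = 85/9 < 25 = 5², so this pole is inside the contour.

With P(z) = z^2*cos(z) and Q(z) = z^3 + 19*z^2/6 - 5*I*z^2 - 23*z/6 - 34*I*z/3 - 43/6 - 19*I/6, each pole is simple, so Res(f, z₀) = P(z₀)/Q'(z₀) with Q'(z) = 3*z^2 + 19*z/3 - 10*I*z - 23/6 - 34*I/3.
  Res(f, -1 + I) = P(-1 + I)/Q'(-1 + I) = (-2*I*cos(1 - I))/(-1/6 - I) = (72/37 + 12*I/37)*cos(1 - I)
  Res(f, -3/2 + I) = P(-3/2 + I)/Q'(-3/2 + I) = ((5/4 - 3*I)*cos(3/2 - I))/(5/12 + I) = (-357/169 - 360*I/169)*cos(3/2 - I)
  Res(f, -2/3 + 3*I) = P(-2/3 + 3*I)/Q'(-2/3 + 3*I) = ((-77/9 - 4*I)*cos(2/3 - 3*I))/(-67/18 + 7*I/3) = (7294/6253 + 11292*I/6253)*cos(2/3 - 3*I)

Sum of residues inside C: (-357/169 - 360*I/169)*cos(3/2 - I) + (72/37 + 12*I/37)*cos(1 - I) + (7294/6253 + 11292*I/6253)*cos(2/3 - 3*I)
∮_C f(z) dz = 2πi · ((-357/169 - 360*I/169)*cos(3/2 - I) + (72/37 + 12*I/37)*cos(1 - I) + (7294/6253 + 11292*I/6253)*cos(2/3 - 3*I)) = pi*(-22584/6253 + 14588*I/6253)*cos(2/3 - 3*I) + pi*(-24/37 + 144*I/37)*cos(1 - I) + pi*(720/169 - 714*I/169)*cos(3/2 - I)

Final answer: pi*(-22584/6253 + 14588*I/6253)*cos(2/3 - 3*I) + pi*(-24/37 + 144*I/37)*cos(1 - I) + pi*(720/169 - 714*I/169)*cos(3/2 - I)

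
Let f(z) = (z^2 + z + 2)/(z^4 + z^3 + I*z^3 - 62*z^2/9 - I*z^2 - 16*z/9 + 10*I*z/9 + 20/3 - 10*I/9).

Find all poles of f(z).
{-3 - I, -1 + I/3, 1, 2 - I/3}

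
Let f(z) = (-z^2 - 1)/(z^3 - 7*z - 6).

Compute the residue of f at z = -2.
Write f(z) = P(z)/Q(z) with P(z) = -z^2 - 1 and Q(z) = z^3 - 7*z - 6.
The denominator factors as Q(z) = (z - 3)*(z + 2)*(z + 1), so z = -2 is a simple zero of Q and P is analytic there; z = -2 is therefore a simple pole and
  Res(f, z₀) = P(z₀)/Q'(z₀).

Q'(z) = 3*z^2 - 7, so Q'(-2) = 5.
P(-2) = -5.

Res(f, -2) = (-5)/(5) = -1

Final answer: -1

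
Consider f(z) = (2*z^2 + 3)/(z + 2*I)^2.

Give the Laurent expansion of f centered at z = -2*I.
Put w = z - (-2*I), i.e. z = w - 2*I. The denominator is w^2, so it suffices to rewrite the numerator in powers of w.

P(z) = 2*z^2 + 3
P(w - 2*I) = -5 - 8*I*w + 2*w^2

Dividing each term by w^2:
  f = -5/w^2 - 8*I/w + 2

Substituting back w = z + 2*I:
  f(z) = -5/(z + 2*I)^2 - 8*I/(z + 2*I) + 2

The series is finite because the numerator is a polynomial; the negative powers form the principal part, and the coefficient of 1/(z + 2*I) gives Res(f, -2*I) = -8*I.

Final answer: -5/(z + 2*I)^2 - 8*I/(z + 2*I) + 2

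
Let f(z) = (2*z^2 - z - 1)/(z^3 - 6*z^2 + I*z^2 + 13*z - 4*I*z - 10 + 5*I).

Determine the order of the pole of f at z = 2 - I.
Factor the denominator:
  z^3 - 6*z^2 + I*z^2 + 13*z - 4*I*z - 10 + 5*I = (z - 2 + I)^2*(z - 2 - I)

The numerator P(z) = 2*z^2 - z - 1 has P(2 - I) = 3 - 7*I ≠ 0, so no factor of (z - 2 + I) cancels.
Near z = 2 - I we can therefore write f(z) = g(z)/(z - 2 + I)^2 with g analytic at 2 - I and g(2 - I) ≠ 0 (g is the numerator divided by the remaining denominator factors).

Hence z = 2 - I is a pole of order 2.

Final answer: 2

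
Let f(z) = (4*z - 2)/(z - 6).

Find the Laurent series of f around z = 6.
Put w = z - (6), i.e. z = w + 6. The denominator is w, so it suffices to rewrite the numerator in powers of w.

P(z) = 4*z - 2
P(w + 6) = 22 + 4*w

Dividing each term by w:
  f = 22/w + 4

Substituting back w = z - 6:
  f(z) = 22/(z - 6) + 4

The series is finite because the numerator is a polynomial; the negative powers form the principal part, and the coefficient of 1/(z - 6) gives Res(f, 6) = 22.

Final answer: 22/(z - 6) + 4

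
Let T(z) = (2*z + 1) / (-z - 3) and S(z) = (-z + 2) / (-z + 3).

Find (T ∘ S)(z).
(T ∘ S)(z) = T(S(z)) = ((2)*S(z) + (1))/((-1)*S(z) + (-3)). Multiply numerator and denominator by -z + 3:
  numerator:   (2)*(-z + 2) + (1)*(-z + 3) = -3*z + 7
  denominator: (-1)*(-z + 2) + (-3)*(-z + 3) = 4*z - 11
(T ∘ S)(z) = (-3*z + 7)/(4*z - 11)

Final answer: (-3*z + 7)/(4*z - 11)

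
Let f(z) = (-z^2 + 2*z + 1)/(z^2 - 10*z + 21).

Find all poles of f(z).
The singularities of f are the zeros of the denominator. Factoring,
  z^2 - 10*z + 21 = (z - 3)*(z - 7)
so the candidates are z = 3, z = 7.

Check the numerator P(z) = -z^2 + 2*z + 1 at each one:
  P(3) = -2 ≠ 0, so z = 3 is a (simple) pole.
  P(7) = -34 ≠ 0, so z = 7 is a (simple) pole.

Poles of f: {3, 7}

Final answer: {3, 7}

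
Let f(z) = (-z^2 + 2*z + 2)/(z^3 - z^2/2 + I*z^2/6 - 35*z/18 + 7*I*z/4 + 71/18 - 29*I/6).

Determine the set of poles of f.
The singularities of f are the zeros of the denominator. Factoring,
  z^3 - z^2/2 + I*z^2/6 - 35*z/18 + 7*I*z/4 + 71/18 - 29*I/6 = (z - 1 + 3*I/2)*(z + 2 - 2*I/3)*(z - 3/2 - 2*I/3)
so the candidates are z = 1 - 3*I/2, z = -2 + 2*I/3, z = 3/2 + 2*I/3.

Check the numerator P(z) = -z^2 + 2*z + 2 at each one:
  P(1 - 3*I/2) = 21/4 ≠ 0, so z = 1 - 3*I/2 is a (simple) pole.
  P(-2 + 2*I/3) = -50/9 + 4*I ≠ 0, so z = -2 + 2*I/3 is a (simple) pole.
  P(3/2 + 2*I/3) = 115/36 - 2*I/3 ≠ 0, so z = 3/2 + 2*I/3 is a (simple) pole.

Poles of f: {-2 + 2*I/3, 1 - 3*I/2, 3/2 + 2*I/3}

Final answer: {-2 + 2*I/3, 1 - 3*I/2, 3/2 + 2*I/3}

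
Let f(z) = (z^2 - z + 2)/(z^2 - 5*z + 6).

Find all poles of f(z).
{2, 3}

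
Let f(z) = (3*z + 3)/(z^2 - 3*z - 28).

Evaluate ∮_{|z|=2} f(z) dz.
By the residue theorem, ∮_C f(z) dz = 2πi · (sum of the residues of f at the poles inside |z| = 2).

The denominator factors as (z - 7)*(z + 4), so the singularities of f are simple poles at z = 7, z = -4.
  |7|² = 49 > 4 = 2², so this pole is outside the contour.
  |-4|² = 16 > 4 = 2², so this pole is outside the contour.

No pole lies inside the contour, so f is analytic on and inside C and the integral is 0 (Cauchy's theorem).

Final answer: 0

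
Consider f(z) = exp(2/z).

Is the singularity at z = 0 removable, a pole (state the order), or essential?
Let u = z. Then
  e^(2/u) = Σ_{k≥0} (2)^k/(k!·u^k) = 1 + 2/u + 2/u^2 + 4/(3*u^3) + ...
which has infinitely many negative powers of u, so exp(2/z) has an essential singularity at z = 0.
So the singularity is essential.

Final answer: essential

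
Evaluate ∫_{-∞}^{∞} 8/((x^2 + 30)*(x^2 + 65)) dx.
Let f(z) = 8/((z^2 + 30)*(z^2 + 65)). The denominator has no real zeros and deg Q - deg P = 4 ≥ 2, so the integral of f over the upper semicircle |z| = R tends to 0 as R → ∞. Closing the contour in the upper half-plane,
  ∫_{-∞}^{∞} f(x) dx = 2πi · Σ Res(f, z_k)  over the poles with Im z_k > 0.

Zeros of the denominator: z^2 + 30 = 0 gives z = ±sqrt(30)*I; z^2 + 65 = 0 gives z = ±sqrt(65)*I.
Upper half-plane: z = sqrt(30)*I, z = sqrt(65)*I (simple).

Each pole is a simple zero of Q(z) = z^4 + 95*z^2 + 1950, so Res(f, z₀) = P(z₀)/Q'(z₀) with P(z) = 8, Q'(z) = 4*z^3 + 190*z:
  Res(f, sqrt(30)*I) = (8)/(70*sqrt(30)*I) = -2*sqrt(30)*I/525
  Res(f, sqrt(65)*I) = (8)/(-70*sqrt(65)*I) = 4*sqrt(65)*I/2275

Sum of residues: 2*I*(-13*sqrt(30) + 6*sqrt(65))/6825
∫_{-∞}^{∞} f(x) dx = 2πi · (2*I*(-13*sqrt(30) + 6*sqrt(65))/6825) = 4*pi*(-6*sqrt(65) + 13*sqrt(30))/6825

Final answer: 4*pi*(-6*sqrt(65) + 13*sqrt(30))/6825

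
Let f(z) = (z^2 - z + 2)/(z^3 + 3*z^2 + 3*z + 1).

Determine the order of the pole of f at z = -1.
3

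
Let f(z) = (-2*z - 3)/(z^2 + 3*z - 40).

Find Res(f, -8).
Write f(z) = P(z)/Q(z) with P(z) = -2*z - 3 and Q(z) = z^2 + 3*z - 40.
The denominator factors as Q(z) = (z - 5)*(z + 8), so z = -8 is a simple zero of Q and P is analytic there; z = -8 is therefore a simple pole and
  Res(f, z₀) = P(z₀)/Q'(z₀).

Q'(z) = 2*z + 3, so Q'(-8) = -13.
P(-8) = 13.

Res(f, -8) = (13)/(-13) = -1

Final answer: -1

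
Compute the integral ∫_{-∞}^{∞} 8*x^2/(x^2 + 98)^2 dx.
Let f(z) = 8*z^2/(z^2 + 98)^2. The denominator has no real zeros and deg Q - deg P = 2 ≥ 2, so the integral of f over the upper semicircle |z| = R tends to 0 as R → ∞. Closing the contour in the upper half-plane,
  ∫_{-∞}^{∞} f(x) dx = 2πi · Σ Res(f, z_k)  over the poles with Im z_k > 0.

Zeros of the denominator: z^2 + 98 = 0 gives z = ±7*sqrt(2)*I.
Upper half-plane: z = 7*sqrt(2)*I (a pole of order 2).

Write f(z) = g(z)/(z - 7*sqrt(2)*I)^2 with g(z) = 8*z^2/(z + 7*sqrt(2)*I)^2. For a double pole, Res(f, z₀) = g'(z₀):
  g'(z) = 112*sqrt(2)*I*z/(z + 7*sqrt(2)*I)^3
  Res(f, 7*sqrt(2)*I) = g'(7*sqrt(2)*I) = -sqrt(2)*I/7

∫_{-∞}^{∞} f(x) dx = 2πi · (-sqrt(2)*I/7) = 2*sqrt(2)*pi/7

Final answer: 2*sqrt(2)*pi/7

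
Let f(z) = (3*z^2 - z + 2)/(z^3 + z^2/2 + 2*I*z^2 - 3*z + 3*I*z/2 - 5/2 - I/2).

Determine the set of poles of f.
{-1 - I, -1, 3/2 - I}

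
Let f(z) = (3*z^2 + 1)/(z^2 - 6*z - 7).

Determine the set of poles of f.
The singularities of f are the zeros of the denominator. Factoring,
  z^2 - 6*z - 7 = (z - 7)*(z + 1)
so the candidates are z = 7, z = -1.

Check the numerator P(z) = 3*z^2 + 1 at each one:
  P(7) = 148 ≠ 0, so z = 7 is a (simple) pole.
  P(-1) = 4 ≠ 0, so z = -1 is a (simple) pole.

Poles of f: {-1, 7}

Final answer: {-1, 7}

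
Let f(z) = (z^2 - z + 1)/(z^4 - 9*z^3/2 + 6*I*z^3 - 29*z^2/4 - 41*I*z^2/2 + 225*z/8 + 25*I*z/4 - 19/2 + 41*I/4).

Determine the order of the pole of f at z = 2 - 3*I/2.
Factor the denominator:
  z^4 - 9*z^3/2 + 6*I*z^3 - 29*z^2/4 - 41*I*z^2/2 + 225*z/8 + 25*I*z/4 - 19/2 + 41*I/4 = (z - 2 + 3*I/2)^2*(z + 2*I)*(z - 1/2 + I)

The numerator P(z) = z^2 - z + 1 has P(2 - 3*I/2) = 3/4 - 9*I/2 ≠ 0, so no factor of (z - 2 + 3*I/2) cancels.
Near z = 2 - 3*I/2 we can therefore write f(z) = g(z)/(z - 2 + 3*I/2)^2 with g analytic at 2 - 3*I/2 and g(2 - 3*I/2) ≠ 0 (g is the numerator divided by the remaining denominator factors).

Hence z = 2 - 3*I/2 is a pole of order 2.

Final answer: 2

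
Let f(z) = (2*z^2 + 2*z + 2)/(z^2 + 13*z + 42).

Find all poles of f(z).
The singularities of f are the zeros of the denominator. Factoring,
  z^2 + 13*z + 42 = (z + 7)*(z + 6)
so the candidates are z = -7, z = -6.

Check the numerator P(z) = 2*z^2 + 2*z + 2 at each one:
  P(-7) = 86 ≠ 0, so z = -7 is a (simple) pole.
  P(-6) = 62 ≠ 0, so z = -6 is a (simple) pole.

Poles of f: {-7, -6}

Final answer: {-7, -6}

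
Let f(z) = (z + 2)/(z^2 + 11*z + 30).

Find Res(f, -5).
Write f(z) = P(z)/Q(z) with P(z) = z + 2 and Q(z) = z^2 + 11*z + 30.
The denominator factors as Q(z) = (z + 6)*(z + 5), so z = -5 is a simple zero of Q and P is analytic there; z = -5 is therefore a simple pole and
  Res(f, z₀) = P(z₀)/Q'(z₀).

Q'(z) = 2*z + 11, so Q'(-5) = 1.
P(-5) = -3.

Res(f, -5) = (-3)/(1) = -3

Final answer: -3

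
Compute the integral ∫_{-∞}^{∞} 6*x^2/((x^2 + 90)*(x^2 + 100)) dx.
3*pi*(10 - 3*sqrt(10))/5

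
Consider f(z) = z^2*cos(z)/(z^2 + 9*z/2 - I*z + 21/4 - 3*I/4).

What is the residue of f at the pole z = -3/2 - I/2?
I*cos(3/2 + I/2)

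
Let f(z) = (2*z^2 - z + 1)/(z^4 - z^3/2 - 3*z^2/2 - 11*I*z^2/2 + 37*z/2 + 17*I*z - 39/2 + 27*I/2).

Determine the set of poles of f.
The singularities of f are the zeros of the denominator. Factoring,
  z^4 - z^3/2 - 3*z^2/2 - 11*I*z^2/2 + 37*z/2 + 17*I*z - 39/2 + 27*I/2 = (z - 3/2 - 3*I)*(z - 2 + I)*(z + I)*(z + 3 + I)
so the candidates are z = 3/2 + 3*I, z = 2 - I, z = -I, z = -3 - I.

Check the numerator P(z) = 2*z^2 - z + 1 at each one:
  P(3/2 + 3*I) = -14 + 15*I ≠ 0, so z = 3/2 + 3*I is a (simple) pole.
  P(2 - I) = 5 - 7*I ≠ 0, so z = 2 - I is a (simple) pole.
  P(-I) = -1 + I ≠ 0, so z = -I is a (simple) pole.
  P(-3 - I) = 20 + 13*I ≠ 0, so z = -3 - I is a (simple) pole.

Poles of f: {-3 - I, -I, 3/2 + 3*I, 2 - I}

Final answer: {-3 - I, -I, 3/2 + 3*I, 2 - I}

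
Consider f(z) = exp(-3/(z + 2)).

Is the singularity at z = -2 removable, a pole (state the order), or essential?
Let u = z + 2. Then
  e^(-3/u) = Σ_{k≥0} (-3)^k/(k!·u^k) = 1 - 3/u + 9/(2*u^2) - 9/(2*u^3) + ...
which has infinitely many negative powers of u, so exp(-3/(z + 2)) has an essential singularity at z = -2.
So the singularity is essential.

Final answer: essential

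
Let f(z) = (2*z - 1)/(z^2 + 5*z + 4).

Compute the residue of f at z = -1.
-1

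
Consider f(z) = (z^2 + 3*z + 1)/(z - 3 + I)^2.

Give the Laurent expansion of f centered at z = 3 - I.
(18 - 9*I)/(z - 3 + I)^2 + (9 - 2*I)/(z - 3 + I) + 1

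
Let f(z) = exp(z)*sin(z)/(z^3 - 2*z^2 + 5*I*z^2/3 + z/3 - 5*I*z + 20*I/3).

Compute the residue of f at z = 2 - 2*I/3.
Write f(z) = P(z)/Q(z) with P(z) = exp(z)*sin(z) and Q(z) = z^3 - 2*z^2 + 5*I*z^2/3 + z/3 - 5*I*z + 20*I/3.
The denominator factors as Q(z) = (z - 2 + 2*I/3)*(z - 1 - I)*(z + 1 + 2*I), so z = 2 - 2*I/3 is a simple zero of Q and P is analytic there; z = 2 - 2*I/3 is therefore a simple pole and
  Res(f, z₀) = P(z₀)/Q'(z₀).

Q'(z) = 3*z^2 - 4*z + 10*I*z/3 + 1/3 - 5*I, so Q'(2 - 2*I/3) = 47/9 - 11*I/3.
P(2 - 2*I/3) = exp(2 - 2*I/3)*sin(2 - 2*I/3).

Res(f, 2 - 2*I/3) = (exp(2 - 2*I/3)*sin(2 - 2*I/3))/(47/9 - 11*I/3) = (423/3298 + 297*I/3298)*exp(2 - 2*I/3)*sin(2 - 2*I/3)

Final answer: (423/3298 + 297*I/3298)*exp(2 - 2*I/3)*sin(2 - 2*I/3)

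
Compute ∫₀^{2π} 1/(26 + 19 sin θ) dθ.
Call the integral J. The integrand is 2π-periodic and we integrate over a full period, so shifting θ does not change the value (θ → θ + π/2 turns sin θ into cos θ). Hence
  J = ∫₀^{2π} dθ/(26 + 19 cos θ).
Put z = e^{iθ}: then cos θ = (z + 1/z)/2, dθ = dz/(iz), and z runs once counterclockwise around |z| = 1:
  J = ∮_{|z|=1} 1/(26 + 19*(z + 1/z)/2) · dz/(iz) = (2/i) ∮_{|z|=1} dz/(19*z^2 + 52*z + 19).
The roots of 19*z^2 + 52*z + 19 are z = (-26 ± sqrt(26^2 - 19^2))/19, with sqrt(315) = 3*sqrt(35); their product is 1, so only z₊ = -26/19 + 3*sqrt(35)/19 lies inside the unit circle (z₋ = -26/19 - 3*sqrt(35)/19 lies outside).
z₊ is a simple zero of q(z) = 19*z^2 + 52*z + 19, so Res(1/q, z₊) = 1/q'(z₊) with q'(z) = 38*z + 52; and q'(z₊) = 19*(z₊ - z₋) = 6*sqrt(35).
Therefore J = (2/i) · 2πi · 1/(6*sqrt(35)) = 2*pi/(3*sqrt(35)) = 2*sqrt(35)*pi/105

Final answer: 2*sqrt(35)*pi/105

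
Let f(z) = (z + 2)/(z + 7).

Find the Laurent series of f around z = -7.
Put w = z - (-7), i.e. z = w - 7. The denominator is w, so it suffices to rewrite the numerator in powers of w.

P(z) = z + 2
P(w - 7) = -5 + w

Dividing each term by w:
  f = -5/w + 1

Substituting back w = z + 7:
  f(z) = -5/(z + 7) + 1

The series is finite because the numerator is a polynomial; the negative powers form the principal part, and the coefficient of 1/(z + 7) gives Res(f, -7) = -5.

Final answer: -5/(z + 7) + 1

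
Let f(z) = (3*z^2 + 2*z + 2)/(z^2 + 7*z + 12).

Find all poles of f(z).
The singularities of f are the zeros of the denominator. Factoring,
  z^2 + 7*z + 12 = (z + 4)*(z + 3)
so the candidates are z = -4, z = -3.

Check the numerator P(z) = 3*z^2 + 2*z + 2 at each one:
  P(-4) = 42 ≠ 0, so z = -4 is a (simple) pole.
  P(-3) = 23 ≠ 0, so z = -3 is a (simple) pole.

Poles of f: {-4, -3}

Final answer: {-4, -3}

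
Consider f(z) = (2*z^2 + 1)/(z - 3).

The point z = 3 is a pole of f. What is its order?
Factor the denominator:
  z - 3 = (z - 3)

The numerator P(z) = 2*z^2 + 1 has P(3) = 19 ≠ 0, so no factor of (z - 3) cancels.
Near z = 3 we can therefore write f(z) = g(z)/(z - 3) with g analytic at 3 and g(3) ≠ 0 (g is just the numerator).

Hence z = 3 is a pole of order 1.

Final answer: 1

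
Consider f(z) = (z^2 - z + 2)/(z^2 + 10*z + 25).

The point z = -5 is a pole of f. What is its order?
2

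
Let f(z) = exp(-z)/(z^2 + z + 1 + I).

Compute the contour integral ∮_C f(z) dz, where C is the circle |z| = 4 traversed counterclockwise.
By the residue theorem, ∮_C f(z) dz = 2πi · (sum of the residues of f at the poles inside |z| = 4).

The denominator factors as (z + 1 - I)*(z + I), so the singularities of f are simple poles at z = -1 + I, z = -I.
  |-1 + I|² = 2 < 16 = 4², so this pole is inside the contour.
  |-I|² = 1 < 16 = 4², so this pole is inside the contour.

With P(z) = exp(-z) and Q(z) = z^2 + z + 1 + I, each pole is simple, so Res(f, z₀) = P(z₀)/Q'(z₀) with Q'(z) = 2*z + 1.
  Res(f, -1 + I) = P(-1 + I)/Q'(-1 + I) = (exp(1 - I))/(-1 + 2*I) = (-1/5 - 2*I/5)*exp(1 - I)
  Res(f, -I) = P(-I)/Q'(-I) = (exp(I))/(1 - 2*I) = (1/5 + 2*I/5)*exp(I)

Sum of residues inside C: (-1/5 - 2*I/5)*exp(1 - I) + (1/5 + 2*I/5)*exp(I)
∮_C f(z) dz = 2πi · ((-1/5 - 2*I/5)*exp(1 - I) + (1/5 + 2*I/5)*exp(I)) = pi*(4/5 - 2*I/5)*exp(1 - I) + pi*(-4/5 + 2*I/5)*exp(I)

Final answer: pi*(4/5 - 2*I/5)*exp(1 - I) + pi*(-4/5 + 2*I/5)*exp(I)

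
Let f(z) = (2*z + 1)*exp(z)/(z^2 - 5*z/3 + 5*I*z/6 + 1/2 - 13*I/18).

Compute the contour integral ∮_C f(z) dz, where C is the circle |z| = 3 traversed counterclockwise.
By the residue theorem, ∮_C f(z) dz = 2πi · (sum of the residues of f at the poles inside |z| = 3).

The denominator factors as (z - 1 + I/3)*(z - 2/3 + I/2), so the singularities of f are simple poles at z = 1 - I/3, z = 2/3 - I/2.
  |1 - I/3|² = 10/9 < 9 = 3², so this pole is inside the contour.
  |2/3 - I/2|² = 25/36 < 9 = 3², so this pole is inside the contour.

With P(z) = (2*z + 1)*exp(z) and Q(z) = z^2 - 5*z/3 + 5*I*z/6 + 1/2 - 13*I/18, each pole is simple, so Res(f, z₀) = P(z₀)/Q'(z₀) with Q'(z) = 2*z - 5/3 + 5*I/6.
  Res(f, 1 - I/3) = P(1 - I/3)/Q'(1 - I/3) = ((3 - 2*I/3)*exp(1 - I/3))/(1/3 + I/6) = (32/5 - 26*I/5)*exp(1 - I/3)
  Res(f, 2/3 - I/2) = P(2/3 - I/2)/Q'(2/3 - I/2) = ((7/3 - I)*exp(2/3 - I/2))/(-1/3 - I/6) = (-22/5 + 26*I/5)*exp(2/3 - I/2)

Sum of residues inside C: (32/5 - 26*I/5)*exp(1 - I/3) + (-22/5 + 26*I/5)*exp(2/3 - I/2)
∮_C f(z) dz = 2πi · ((32/5 - 26*I/5)*exp(1 - I/3) + (-22/5 + 26*I/5)*exp(2/3 - I/2)) = pi*(-52/5 - 44*I/5)*exp(2/3 - I/2) + pi*(52/5 + 64*I/5)*exp(1 - I/3)

Final answer: pi*(-52/5 - 44*I/5)*exp(2/3 - I/2) + pi*(52/5 + 64*I/5)*exp(1 - I/3)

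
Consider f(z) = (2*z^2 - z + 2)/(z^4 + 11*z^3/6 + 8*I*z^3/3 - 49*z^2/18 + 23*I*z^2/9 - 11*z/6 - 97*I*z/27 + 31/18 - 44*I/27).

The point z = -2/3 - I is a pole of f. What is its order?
Factor the denominator:
  z^4 + 11*z^3/6 + 8*I*z^3/3 - 49*z^2/18 + 23*I*z^2/9 - 11*z/6 - 97*I*z/27 + 31/18 - 44*I/27 = (z + 2/3 + I)^2*(z + 3/2 + 2*I/3)*(z - 1)

The numerator P(z) = 2*z^2 - z + 2 has P(-2/3 - I) = 14/9 + 11*I/3 ≠ 0, so no factor of (z + 2/3 + I) cancels.
Near z = -2/3 - I we can therefore write f(z) = g(z)/(z + 2/3 + I)^2 with g analytic at -2/3 - I and g(-2/3 - I) ≠ 0 (g is the numerator divided by the remaining denominator factors).

Hence z = -2/3 - I is a pole of order 2.

Final answer: 2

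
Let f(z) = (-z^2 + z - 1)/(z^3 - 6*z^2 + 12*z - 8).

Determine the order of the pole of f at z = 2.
Factor the denominator:
  z^3 - 6*z^2 + 12*z - 8 = (z - 2)^3

The numerator P(z) = -z^2 + z - 1 has P(2) = -3 ≠ 0, so no factor of (z - 2) cancels.
Near z = 2 we can therefore write f(z) = g(z)/(z - 2)^3 with g analytic at 2 and g(2) ≠ 0 (g is just the numerator).

Hence z = 2 is a pole of order 3.

Final answer: 3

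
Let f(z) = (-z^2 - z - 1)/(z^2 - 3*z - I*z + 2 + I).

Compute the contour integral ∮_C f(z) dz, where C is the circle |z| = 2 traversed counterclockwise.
By the residue theorem, ∮_C f(z) dz = 2πi · (sum of the residues of f at the poles inside |z| = 2).

The denominator factors as (z - 1)*(z - 2 - I), so the singularities of f are simple poles at z = 1, z = 2 + I.
  |1|² = 1 < 4 = 2², so this pole is inside the contour.
  |2 + I|² = 5 > 4 = 2², so this pole is outside the contour.

With P(z) = -z^2 - z - 1 and Q(z) = z^2 - 3*z - I*z + 2 + I, each pole is simple, so Res(f, z₀) = P(z₀)/Q'(z₀) with Q'(z) = 2*z - 3 - I.
  Res(f, 1) = P(1)/Q'(1) = (-3)/(-1 - I) = 3/2 - 3*I/2

∮_C f(z) dz = 2πi · (3/2 - 3*I/2) = pi*(3 + 3*I)

Final answer: pi*(3 + 3*I)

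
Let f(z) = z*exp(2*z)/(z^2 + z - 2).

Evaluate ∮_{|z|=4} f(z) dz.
4*I*pi*exp(-4)/3 + 2*I*pi*exp(2)/3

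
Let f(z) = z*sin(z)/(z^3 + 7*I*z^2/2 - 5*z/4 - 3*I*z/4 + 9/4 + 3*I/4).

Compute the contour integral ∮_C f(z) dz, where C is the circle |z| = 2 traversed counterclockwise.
By the residue theorem, ∮_C f(z) dz = 2πi · (sum of the residues of f at the poles inside |z| = 2).

The denominator factors as (z + 3*I)*(z + 1/2 + I)*(z - 1/2 - I/2), so the singularities of f are simple poles at z = -3*I, z = -1/2 - I, z = 1/2 + I/2.
  |-3*I|² = 9 > 4 = 2², so this pole is outside the contour.
  |-1/2 - I|² = 5/4 < 4 = 2², so this pole is inside the contour.
  |1/2 + I/2|² = 1/2 < 4 = 2², so this pole is inside the contour.

With P(z) = z*sin(z) and Q(z) = z^3 + 7*I*z^2/2 - 5*z/4 - 3*I*z/4 + 9/4 + 3*I/4, each pole is simple, so Res(f, z₀) = P(z₀)/Q'(z₀) with Q'(z) = 3*z^2 + 7*I*z - 5/4 - 3*I/4.
  Res(f, -1/2 - I) = P(-1/2 - I)/Q'(-1/2 - I) = ((1/2 + I)*sin(1/2 + I))/(7/2 - 5*I/4) = (8/221 + 66*I/221)*sin(1/2 + I)
  Res(f, 1/2 + I/2) = P(1/2 + I/2)/Q'(1/2 + I/2) = ((1/2 + I/2)*sin(1/2 + I/2))/(-19/4 + 17*I/4) = (-2/325 - 36*I/325)*sin(1/2 + I/2)

Sum of residues inside C: (-2/325 - 36*I/325)*sin(1/2 + I/2) + (8/221 + 66*I/221)*sin(1/2 + I)
∮_C f(z) dz = 2πi · ((-2/325 - 36*I/325)*sin(1/2 + I/2) + (8/221 + 66*I/221)*sin(1/2 + I)) = pi*(-132/221 + 16*I/221)*sin(1/2 + I) + pi*(72/325 - 4*I/325)*sin(1/2 + I/2)

Final answer: pi*(-132/221 + 16*I/221)*sin(1/2 + I) + pi*(72/325 - 4*I/325)*sin(1/2 + I/2)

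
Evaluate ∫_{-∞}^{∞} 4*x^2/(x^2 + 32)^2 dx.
sqrt(2)*pi/4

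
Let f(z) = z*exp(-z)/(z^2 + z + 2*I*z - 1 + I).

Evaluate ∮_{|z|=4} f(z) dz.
By the residue theorem, ∮_C f(z) dz = 2πi · (sum of the residues of f at the poles inside |z| = 4).

The denominator factors as (z + 1 + I)*(z + I), so the singularities of f are simple poles at z = -1 - I, z = -I.
  |-1 - I|² = 2 < 16 = 4², so this pole is inside the contour.
  |-I|² = 1 < 16 = 4², so this pole is inside the contour.

With P(z) = z*exp(-z) and Q(z) = z^2 + z + 2*I*z - 1 + I, each pole is simple, so Res(f, z₀) = P(z₀)/Q'(z₀) with Q'(z) = 2*z + 1 + 2*I.
  Res(f, -1 - I) = P(-1 - I)/Q'(-1 - I) = ((-1 - I)*exp(1 + I))/(-1) = (1 + I)*exp(1 + I)
  Res(f, -I) = P(-I)/Q'(-I) = (-I*exp(I))/(1) = -I*exp(I)

Sum of residues inside C: -I*exp(I) + (1 + I)*exp(1 + I)
∮_C f(z) dz = 2πi · (-I*exp(I) + (1 + I)*exp(1 + I)) = pi*(-2 + 2*I)*exp(1 + I) + 2*pi*exp(I)

Final answer: pi*(-2 + 2*I)*exp(1 + I) + 2*pi*exp(I)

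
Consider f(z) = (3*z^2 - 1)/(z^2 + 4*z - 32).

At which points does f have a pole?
The singularities of f are the zeros of the denominator. Factoring,
  z^2 + 4*z - 32 = (z + 8)*(z - 4)
so the candidates are z = -8, z = 4.

Check the numerator P(z) = 3*z^2 - 1 at each one:
  P(-8) = 191 ≠ 0, so z = -8 is a (simple) pole.
  P(4) = 47 ≠ 0, so z = 4 is a (simple) pole.

Poles of f: {-8, 4}

Final answer: {-8, 4}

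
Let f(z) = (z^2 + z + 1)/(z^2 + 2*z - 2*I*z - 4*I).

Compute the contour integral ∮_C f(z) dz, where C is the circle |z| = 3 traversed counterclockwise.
pi*(-4 - 2*I)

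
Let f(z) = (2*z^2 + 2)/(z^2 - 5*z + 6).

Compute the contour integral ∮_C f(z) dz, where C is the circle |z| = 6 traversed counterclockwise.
By the residue theorem, ∮_C f(z) dz = 2πi · (sum of the residues of f at the poles inside |z| = 6).

The denominator factors as (z - 3)*(z - 2), so the singularities of f are simple poles at z = 3, z = 2.
  |3|² = 9 < 36 = 6², so this pole is inside the contour.
  |2|² = 4 < 36 = 6², so this pole is inside the contour.

With P(z) = 2*z^2 + 2 and Q(z) = z^2 - 5*z + 6, each pole is simple, so Res(f, z₀) = P(z₀)/Q'(z₀) with Q'(z) = 2*z - 5.
  Res(f, 3) = P(3)/Q'(3) = (20)/(1) = 20
  Res(f, 2) = P(2)/Q'(2) = (10)/(-1) = -10

Sum of residues inside C: 10
∮_C f(z) dz = 2πi · (10) = 20*I*pi

Final answer: 20*I*pi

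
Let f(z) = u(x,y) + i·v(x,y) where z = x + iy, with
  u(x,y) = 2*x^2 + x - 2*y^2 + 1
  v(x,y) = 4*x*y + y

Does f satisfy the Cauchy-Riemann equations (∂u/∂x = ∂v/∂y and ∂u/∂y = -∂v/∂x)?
∂u/∂x = 4*x + 1
∂v/∂y = 4*x + 1
∂u/∂y = -4*y
∂v/∂x = 4*y
∂u/∂x = ∂v/∂y and ∂u/∂y = -∂v/∂x hold identically; f is analytic.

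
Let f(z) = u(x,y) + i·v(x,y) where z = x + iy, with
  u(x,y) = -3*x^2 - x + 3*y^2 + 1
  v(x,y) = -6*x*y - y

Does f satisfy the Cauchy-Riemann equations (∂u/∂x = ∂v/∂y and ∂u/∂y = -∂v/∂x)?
∂u/∂x = -6*x - 1
∂v/∂y = -6*x - 1
∂u/∂y = 6*y
∂v/∂x = -6*y
∂u/∂x = ∂v/∂y and ∂u/∂y = -∂v/∂x hold identically; f is analytic.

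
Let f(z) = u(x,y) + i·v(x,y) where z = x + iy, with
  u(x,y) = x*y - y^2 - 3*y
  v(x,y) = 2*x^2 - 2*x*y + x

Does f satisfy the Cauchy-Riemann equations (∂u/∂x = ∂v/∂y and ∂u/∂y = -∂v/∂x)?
∂u/∂x = y
∂v/∂y = -2*x
∂u/∂y = x - 2*y - 3
∂v/∂x = 4*x - 2*y + 1
∂u/∂x ≠ ∂v/∂y and ∂u/∂y ≠ -∂v/∂x; the Cauchy-Riemann equations are not satisfied, so f is not analytic.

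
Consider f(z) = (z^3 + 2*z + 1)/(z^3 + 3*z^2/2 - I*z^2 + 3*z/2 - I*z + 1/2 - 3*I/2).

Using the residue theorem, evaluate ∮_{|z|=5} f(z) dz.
pi*(-2 - 3*I)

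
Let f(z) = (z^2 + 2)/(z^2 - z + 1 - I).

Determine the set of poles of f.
{-I, 1 + I}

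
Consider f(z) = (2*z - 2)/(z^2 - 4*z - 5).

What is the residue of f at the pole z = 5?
Write f(z) = P(z)/Q(z) with P(z) = 2*z - 2 and Q(z) = z^2 - 4*z - 5.
The denominator factors as Q(z) = (z + 1)*(z - 5), so z = 5 is a simple zero of Q and P is analytic there; z = 5 is therefore a simple pole and
  Res(f, z₀) = P(z₀)/Q'(z₀).

Q'(z) = 2*z - 4, so Q'(5) = 6.
P(5) = 8.

Res(f, 5) = (8)/(6) = 4/3

Final answer: 4/3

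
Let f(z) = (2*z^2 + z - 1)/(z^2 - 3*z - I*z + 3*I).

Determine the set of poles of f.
The singularities of f are the zeros of the denominator. Factoring,
  z^2 - 3*z - I*z + 3*I = (z - I)*(z - 3)
so the candidates are z = I, z = 3.

Check the numerator P(z) = 2*z^2 + z - 1 at each one:
  P(I) = -3 + I ≠ 0, so z = I is a (simple) pole.
  P(3) = 20 ≠ 0, so z = 3 is a (simple) pole.

Poles of f: {I, 3}

Final answer: {I, 3}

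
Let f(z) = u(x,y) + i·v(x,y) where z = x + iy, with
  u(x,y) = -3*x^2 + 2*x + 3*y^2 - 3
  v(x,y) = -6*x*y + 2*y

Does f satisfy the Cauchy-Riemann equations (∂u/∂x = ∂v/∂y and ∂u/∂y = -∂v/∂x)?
∂u/∂x = 2 - 6*x
∂v/∂y = 2 - 6*x
∂u/∂y = 6*y
∂v/∂x = -6*y
∂u/∂x = ∂v/∂y and ∂u/∂y = -∂v/∂x hold identically; f is analytic.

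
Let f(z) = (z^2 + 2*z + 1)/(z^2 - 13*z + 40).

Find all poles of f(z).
{5, 8}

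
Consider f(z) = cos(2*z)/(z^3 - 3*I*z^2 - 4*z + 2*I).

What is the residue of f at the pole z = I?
Write f(z) = P(z)/Q(z) with P(z) = cos(2*z) and Q(z) = z^3 - 3*I*z^2 - 4*z + 2*I.
The denominator factors as Q(z) = (z + 1 - I)*(z - 1 - I)*(z - I), so z = I is a simple zero of Q and P is analytic there; z = I is therefore a simple pole and
  Res(f, z₀) = P(z₀)/Q'(z₀).

Q'(z) = 3*z^2 - 6*I*z - 4, so Q'(I) = -1.
P(I) = cosh(2).

Res(f, I) = (cosh(2))/(-1) = -cosh(2)

Final answer: -cosh(2)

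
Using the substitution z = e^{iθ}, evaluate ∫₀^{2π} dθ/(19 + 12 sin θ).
Call the integral J. The integrand is 2π-periodic and we integrate over a full period, so shifting θ does not change the value (θ → θ + π/2 turns sin θ into cos θ). Hence
  J = ∫₀^{2π} dθ/(19 + 12 cos θ).
Put z = e^{iθ}: then cos θ = (z + 1/z)/2, dθ = dz/(iz), and z runs once counterclockwise around |z| = 1:
  J = ∮_{|z|=1} 1/(19 + 12*(z + 1/z)/2) · dz/(iz) = (2/i) ∮_{|z|=1} dz/(12*z^2 + 38*z + 12).
The roots of 12*z^2 + 38*z + 12 are z = (-19 ± sqrt(19^2 - 12^2))/12, with sqrt(217) = sqrt(217); their product is 1, so only z₊ = -19/12 + sqrt(217)/12 lies inside the unit circle (z₋ = -19/12 - sqrt(217)/12 lies outside).
z₊ is a simple zero of q(z) = 12*z^2 + 38*z + 12, so Res(1/q, z₊) = 1/q'(z₊) with q'(z) = 24*z + 38; and q'(z₊) = 12*(z₊ - z₋) = 2*sqrt(217).
Therefore J = (2/i) · 2πi · 1/(2*sqrt(217)) = 2*pi/(sqrt(217)) = 2*sqrt(217)*pi/217

Final answer: 2*sqrt(217)*pi/217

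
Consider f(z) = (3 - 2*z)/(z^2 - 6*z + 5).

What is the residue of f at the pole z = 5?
Write f(z) = P(z)/Q(z) with P(z) = 3 - 2*z and Q(z) = z^2 - 6*z + 5.
The denominator factors as Q(z) = (z - 5)*(z - 1), so z = 5 is a simple zero of Q and P is analytic there; z = 5 is therefore a simple pole and
  Res(f, z₀) = P(z₀)/Q'(z₀).

Q'(z) = 2*z - 6, so Q'(5) = 4.
P(5) = -7.

Res(f, 5) = (-7)/(4) = -7/4

Final answer: -7/4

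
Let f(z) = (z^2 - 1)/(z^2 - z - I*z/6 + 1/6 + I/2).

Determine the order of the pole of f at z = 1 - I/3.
1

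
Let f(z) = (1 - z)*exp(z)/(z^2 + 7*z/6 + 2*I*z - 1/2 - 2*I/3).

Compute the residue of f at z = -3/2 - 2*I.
Write f(z) = P(z)/Q(z) with P(z) = (1 - z)*exp(z) and Q(z) = z^2 + 7*z/6 + 2*I*z - 1/2 - 2*I/3.
The denominator factors as Q(z) = (z + 3/2 + 2*I)*(z - 1/3), so z = -3/2 - 2*I is a simple zero of Q and P is analytic there; z = -3/2 - 2*I is therefore a simple pole and
  Res(f, z₀) = P(z₀)/Q'(z₀).

Q'(z) = 2*z + 7/6 + 2*I, so Q'(-3/2 - 2*I) = -11/6 - 2*I.
P(-3/2 - 2*I) = (5/2 + 2*I)*exp(-3/2 - 2*I).

Res(f, -3/2 - 2*I) = ((5/2 + 2*I)*exp(-3/2 - 2*I))/(-11/6 - 2*I) = (-309/265 + 48*I/265)*exp(-3/2 - 2*I)

Final answer: (-309/265 + 48*I/265)*exp(-3/2 - 2*I)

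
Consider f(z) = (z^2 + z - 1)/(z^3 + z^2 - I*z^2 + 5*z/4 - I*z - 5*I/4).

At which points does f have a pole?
The singularities of f are the zeros of the denominator. Factoring,
  z^3 + z^2 - I*z^2 + 5*z/4 - I*z - 5*I/4 = (z + 1/2 + I)*(z + 1/2 - I)*(z - I)
so the candidates are z = -1/2 - I, z = -1/2 + I, z = I.

Check the numerator P(z) = z^2 + z - 1 at each one:
  P(-1/2 - I) = -9/4 ≠ 0, so z = -1/2 - I is a (simple) pole.
  P(-1/2 + I) = -9/4 ≠ 0, so z = -1/2 + I is a (simple) pole.
  P(I) = -2 + I ≠ 0, so z = I is a (simple) pole.

Poles of f: {-1/2 - I, -1/2 + I, I}

Final answer: {-1/2 - I, -1/2 + I, I}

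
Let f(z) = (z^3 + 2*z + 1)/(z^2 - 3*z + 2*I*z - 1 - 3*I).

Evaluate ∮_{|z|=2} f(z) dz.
pi*(-2/3 - 2*I/3)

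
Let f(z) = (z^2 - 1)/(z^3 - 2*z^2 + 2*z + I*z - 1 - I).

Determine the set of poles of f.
The singularities of f are the zeros of the denominator. Factoring,
  z^3 - 2*z^2 + 2*z + I*z - 1 - I = (z - I)*(z - 1)*(z - 1 + I)
so the candidates are z = I, z = 1, z = 1 - I.

Check the numerator P(z) = z^2 - 1 at each one:
  P(I) = -2 ≠ 0, so z = I is a (simple) pole.
  P(1) = 0, so the factor (z - 1) cancels and z = 1 is only a removable singularity, not a pole.
  P(1 - I) = -1 - 2*I ≠ 0, so z = 1 - I is a (simple) pole.

Poles of f: {I, 1 - I}

Final answer: {I, 1 - I}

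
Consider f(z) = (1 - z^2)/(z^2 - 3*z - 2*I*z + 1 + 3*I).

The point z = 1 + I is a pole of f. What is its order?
1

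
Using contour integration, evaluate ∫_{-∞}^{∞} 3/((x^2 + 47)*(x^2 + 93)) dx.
Let f(z) = 3/((z^2 + 47)*(z^2 + 93)). The denominator has no real zeros and deg Q - deg P = 4 ≥ 2, so the integral of f over the upper semicircle |z| = R tends to 0 as R → ∞. Closing the contour in the upper half-plane,
  ∫_{-∞}^{∞} f(x) dx = 2πi · Σ Res(f, z_k)  over the poles with Im z_k > 0.

Zeros of the denominator: z^2 + 47 = 0 gives z = ±sqrt(47)*I; z^2 + 93 = 0 gives z = ±sqrt(93)*I.
Upper half-plane: z = sqrt(47)*I, z = sqrt(93)*I (simple).

Each pole is a simple zero of Q(z) = z^4 + 140*z^2 + 4371, so Res(f, z₀) = P(z₀)/Q'(z₀) with P(z) = 3, Q'(z) = 4*z^3 + 280*z:
  Res(f, sqrt(47)*I) = (3)/(92*sqrt(47)*I) = -3*sqrt(47)*I/4324
  Res(f, sqrt(93)*I) = (3)/(-92*sqrt(93)*I) = sqrt(93)*I/2852

Sum of residues: I*(-93*sqrt(47) + 47*sqrt(93))/134044
∫_{-∞}^{∞} f(x) dx = 2πi · (I*(-93*sqrt(47) + 47*sqrt(93))/134044) = pi*(-47*sqrt(93) + 93*sqrt(47))/67022

Final answer: pi*(-47*sqrt(93) + 93*sqrt(47))/67022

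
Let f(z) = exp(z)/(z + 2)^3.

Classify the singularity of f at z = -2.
Write f(z) = g(z)/(z + 2)^3 with g(z) = exp(z).
g is entire and g(-2) = exp(-2) ≠ 0, so no factor of (z + 2) cancels: the Laurent expansion of f about z = -2 starts at the power -3, i.e. lim_{z→z₀} (z - z₀)^3 f(z) = exp(-2) is finite and nonzero.
So z = -2 is a pole of order 3.

Final answer: pole of order 3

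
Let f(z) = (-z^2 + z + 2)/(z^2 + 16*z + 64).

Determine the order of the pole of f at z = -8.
Factor the denominator:
  z^2 + 16*z + 64 = (z + 8)^2

The numerator P(z) = -z^2 + z + 2 has P(-8) = -70 ≠ 0, so no factor of (z + 8) cancels.
Near z = -8 we can therefore write f(z) = g(z)/(z + 8)^2 with g analytic at -8 and g(-8) ≠ 0 (g is just the numerator).

Hence z = -8 is a pole of order 2.

Final answer: 2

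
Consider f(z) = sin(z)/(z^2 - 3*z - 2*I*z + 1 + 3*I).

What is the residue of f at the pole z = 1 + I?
-sin(1 + I)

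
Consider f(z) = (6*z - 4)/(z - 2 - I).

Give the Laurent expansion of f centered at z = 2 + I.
(8 + 6*I)/(z - 2 - I) + 6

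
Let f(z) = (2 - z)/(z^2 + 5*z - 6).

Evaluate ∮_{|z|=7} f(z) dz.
By the residue theorem, ∮_C f(z) dz = 2πi · (sum of the residues of f at the poles inside |z| = 7).

The denominator factors as (z - 1)*(z + 6), so the singularities of f are simple poles at z = 1, z = -6.
  |1|² = 1 < 49 = 7², so this pole is inside the contour.
  |-6|² = 36 < 49 = 7², so this pole is inside the contour.

With P(z) = 2 - z and Q(z) = z^2 + 5*z - 6, each pole is simple, so Res(f, z₀) = P(z₀)/Q'(z₀) with Q'(z) = 2*z + 5.
  Res(f, 1) = P(1)/Q'(1) = (1)/(7) = 1/7
  Res(f, -6) = P(-6)/Q'(-6) = (8)/(-7) = -8/7

Sum of residues inside C: -1
∮_C f(z) dz = 2πi · (-1) = -2*I*pi

Final answer: -2*I*pi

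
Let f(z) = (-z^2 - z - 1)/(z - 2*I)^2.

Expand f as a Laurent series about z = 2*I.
Put w = z - (2*I), i.e. z = w + 2*I. The denominator is w^2, so it suffices to rewrite the numerator in powers of w.

P(z) = -z^2 - z - 1
P(w + 2*I) = 3 - 2*I + (-1 - 4*I)*w - w^2

Dividing each term by w^2:
  f = (3 - 2*I)/w^2 + (-1 - 4*I)/w - 1

Substituting back w = z - 2*I:
  f(z) = (3 - 2*I)/(z - 2*I)^2 + (-1 - 4*I)/(z - 2*I) - 1

The series is finite because the numerator is a polynomial; the negative powers form the principal part, and the coefficient of 1/(z - 2*I) gives Res(f, 2*I) = -1 - 4*I.

Final answer: (3 - 2*I)/(z - 2*I)^2 + (-1 - 4*I)/(z - 2*I) - 1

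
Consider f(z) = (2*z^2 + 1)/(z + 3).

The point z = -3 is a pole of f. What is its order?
Factor the denominator:
  z + 3 = (z + 3)

The numerator P(z) = 2*z^2 + 1 has P(-3) = 19 ≠ 0, so no factor of (z + 3) cancels.
Near z = -3 we can therefore write f(z) = g(z)/(z + 3) with g analytic at -3 and g(-3) ≠ 0 (g is just the numerator).

Hence z = -3 is a pole of order 1.

Final answer: 1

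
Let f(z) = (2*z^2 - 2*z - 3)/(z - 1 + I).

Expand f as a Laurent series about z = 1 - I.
Put w = z - (1 - I), i.e. z = w + 1 - I. The denominator is w, so it suffices to rewrite the numerator in powers of w.

P(z) = 2*z^2 - 2*z - 3
P(w + 1 - I) = -5 - 2*I + (2 - 4*I)*w + 2*w^2

Dividing each term by w:
  f = (-5 - 2*I)/w + 2 - 4*I + 2*w

Substituting back w = z - 1 + I:
  f(z) = (-5 - 2*I)/(z - 1 + I) + 2 - 4*I + 2*(z - 1 + I)

The series is finite because the numerator is a polynomial; the negative powers form the principal part, and the coefficient of 1/(z - 1 + I) gives Res(f, 1 - I) = -5 - 2*I.

Final answer: (-5 - 2*I)/(z - 1 + I) + 2 - 4*I + 2*(z - 1 + I)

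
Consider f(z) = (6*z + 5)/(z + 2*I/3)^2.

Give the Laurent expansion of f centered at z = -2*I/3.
Put w = z - (-2*I/3), i.e. z = w - 2*I/3. The denominator is w^2, so it suffices to rewrite the numerator in powers of w.

P(z) = 6*z + 5
P(w - 2*I/3) = 5 - 4*I + 6*w

Dividing each term by w^2:
  f = (5 - 4*I)/w^2 + 6/w

Substituting back w = z + 2*I/3:
  f(z) = (5 - 4*I)/(z + 2*I/3)^2 + 6/(z + 2*I/3)

The series is finite because the numerator is a polynomial; the negative powers form the principal part, and the coefficient of 1/(z + 2*I/3) gives Res(f, -2*I/3) = 6.

Final answer: (5 - 4*I)/(z + 2*I/3)^2 + 6/(z + 2*I/3)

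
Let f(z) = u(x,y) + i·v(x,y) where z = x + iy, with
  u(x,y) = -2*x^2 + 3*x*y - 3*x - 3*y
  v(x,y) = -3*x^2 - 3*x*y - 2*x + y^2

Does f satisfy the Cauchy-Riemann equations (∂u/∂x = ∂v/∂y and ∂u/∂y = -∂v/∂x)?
∂u/∂x = -4*x + 3*y - 3
∂v/∂y = -3*x + 2*y
∂u/∂y = 3*x - 3
∂v/∂x = -6*x - 3*y - 2
∂u/∂x ≠ ∂v/∂y and ∂u/∂y ≠ -∂v/∂x; the Cauchy-Riemann equations are not satisfied, so f is not analytic.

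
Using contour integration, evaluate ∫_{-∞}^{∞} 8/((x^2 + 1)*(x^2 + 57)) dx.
Let f(z) = 8/((z^2 + 1)*(z^2 + 57)). The denominator has no real zeros and deg Q - deg P = 4 ≥ 2, so the integral of f over the upper semicircle |z| = R tends to 0 as R → ∞. Closing the contour in the upper half-plane,
  ∫_{-∞}^{∞} f(x) dx = 2πi · Σ Res(f, z_k)  over the poles with Im z_k > 0.

Zeros of the denominator: z^2 + 1 = 0 gives z = ±I; z^2 + 57 = 0 gives z = ±sqrt(57)*I.
Upper half-plane: z = I, z = sqrt(57)*I (simple).

Each pole is a simple zero of Q(z) = z^4 + 58*z^2 + 57, so Res(f, z₀) = P(z₀)/Q'(z₀) with P(z) = 8, Q'(z) = 4*z^3 + 116*z:
  Res(f, I) = (8)/(112*I) = -I/14
  Res(f, sqrt(57)*I) = (8)/(-112*sqrt(57)*I) = sqrt(57)*I/798

Sum of residues: I*(-57 + sqrt(57))/798
∫_{-∞}^{∞} f(x) dx = 2πi · (I*(-57 + sqrt(57))/798) = pi*(57 - sqrt(57))/399

Final answer: pi*(57 - sqrt(57))/399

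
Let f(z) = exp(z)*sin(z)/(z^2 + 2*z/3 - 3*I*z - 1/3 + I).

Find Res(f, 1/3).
Write f(z) = P(z)/Q(z) with P(z) = exp(z)*sin(z) and Q(z) = z^2 + 2*z/3 - 3*I*z - 1/3 + I.
The denominator factors as Q(z) = (z - 1/3)*(z + 1 - 3*I), so z = 1/3 is a simple zero of Q and P is analytic there; z = 1/3 is therefore a simple pole and
  Res(f, z₀) = P(z₀)/Q'(z₀).

Q'(z) = 2*z + 2/3 - 3*I, so Q'(1/3) = 4/3 - 3*I.
P(1/3) = exp(1/3)*sin(1/3).

Res(f, 1/3) = (exp(1/3)*sin(1/3))/(4/3 - 3*I) = (12/97 + 27*I/97)*exp(1/3)*sin(1/3)

Final answer: (12/97 + 27*I/97)*exp(1/3)*sin(1/3)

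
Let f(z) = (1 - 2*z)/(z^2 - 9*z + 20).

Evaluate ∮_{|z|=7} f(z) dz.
By the residue theorem, ∮_C f(z) dz = 2πi · (sum of the residues of f at the poles inside |z| = 7).

The denominator factors as (z - 5)*(z - 4), so the singularities of f are simple poles at z = 5, z = 4.
  |5|² = 25 < 49 = 7², so this pole is inside the contour.
  |4|² = 16 < 49 = 7², so this pole is inside the contour.

With P(z) = 1 - 2*z and Q(z) = z^2 - 9*z + 20, each pole is simple, so Res(f, z₀) = P(z₀)/Q'(z₀) with Q'(z) = 2*z - 9.
  Res(f, 5) = P(5)/Q'(5) = (-9)/(1) = -9
  Res(f, 4) = P(4)/Q'(4) = (-7)/(-1) = 7

Sum of residues inside C: -2
∮_C f(z) dz = 2πi · (-2) = -4*I*pi

Final answer: -4*I*pi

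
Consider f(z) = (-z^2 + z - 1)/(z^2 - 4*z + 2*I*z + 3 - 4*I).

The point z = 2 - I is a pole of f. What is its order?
Factor the denominator:
  z^2 - 4*z + 2*I*z + 3 - 4*I = (z - 2 + I)^2

The numerator P(z) = -z^2 + z - 1 has P(2 - I) = -2 + 3*I ≠ 0, so no factor of (z - 2 + I) cancels.
Near z = 2 - I we can therefore write f(z) = g(z)/(z - 2 + I)^2 with g analytic at 2 - I and g(2 - I) ≠ 0 (g is just the numerator).

Hence z = 2 - I is a pole of order 2.

Final answer: 2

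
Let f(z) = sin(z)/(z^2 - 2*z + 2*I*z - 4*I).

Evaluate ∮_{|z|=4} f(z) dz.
By the residue theorem, ∮_C f(z) dz = 2πi · (sum of the residues of f at the poles inside |z| = 4).

The denominator factors as (z + 2*I)*(z - 2), so the singularities of f are simple poles at z = -2*I, z = 2.
  |-2*I|² = 4 < 16 = 4², so this pole is inside the contour.
  |2|² = 4 < 16 = 4², so this pole is inside the contour.

With P(z) = sin(z) and Q(z) = z^2 - 2*z + 2*I*z - 4*I, each pole is simple, so Res(f, z₀) = P(z₀)/Q'(z₀) with Q'(z) = 2*z - 2 + 2*I.
  Res(f, -2*I) = P(-2*I)/Q'(-2*I) = (-I*sinh(2))/(-2 - 2*I) = (1/4 + I/4)*sinh(2)
  Res(f, 2) = P(2)/Q'(2) = (sin(2))/(2 + 2*I) = (1/4 - I/4)*sin(2)

Sum of residues inside C: (1/4 - I/4)*sin(2) + (1/4 + I/4)*sinh(2)
∮_C f(z) dz = 2πi · ((1/4 - I/4)*sin(2) + (1/4 + I/4)*sinh(2)) = pi*(1/2 + I/2)*sin(2) + pi*(-1/2 + I/2)*sinh(2)

Final answer: pi*(1/2 + I/2)*sin(2) + pi*(-1/2 + I/2)*sinh(2)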